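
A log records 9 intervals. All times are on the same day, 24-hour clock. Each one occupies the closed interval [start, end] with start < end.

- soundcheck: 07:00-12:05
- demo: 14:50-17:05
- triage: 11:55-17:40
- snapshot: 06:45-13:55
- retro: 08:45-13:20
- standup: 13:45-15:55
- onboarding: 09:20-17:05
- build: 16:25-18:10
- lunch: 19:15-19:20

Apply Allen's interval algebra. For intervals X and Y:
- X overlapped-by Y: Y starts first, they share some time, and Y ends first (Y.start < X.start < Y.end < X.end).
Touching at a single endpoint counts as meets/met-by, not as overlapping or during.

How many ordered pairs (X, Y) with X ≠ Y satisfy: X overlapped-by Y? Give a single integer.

13

Checking all 72 ordered pairs for relation 'overlapped-by'; matching pairs in alphabetical order:
(build, demo): build overlapped-by demo ✓
(build, onboarding): build overlapped-by onboarding ✓
(build, triage): build overlapped-by triage ✓
(demo, standup): demo overlapped-by standup ✓
(onboarding, retro): onboarding overlapped-by retro ✓
(onboarding, snapshot): onboarding overlapped-by snapshot ✓
(onboarding, soundcheck): onboarding overlapped-by soundcheck ✓
(retro, soundcheck): retro overlapped-by soundcheck ✓
(standup, snapshot): standup overlapped-by snapshot ✓
(triage, onboarding): triage overlapped-by onboarding ✓
(triage, retro): triage overlapped-by retro ✓
(triage, snapshot): triage overlapped-by snapshot ✓
(triage, soundcheck): triage overlapped-by soundcheck ✓
Count: 13.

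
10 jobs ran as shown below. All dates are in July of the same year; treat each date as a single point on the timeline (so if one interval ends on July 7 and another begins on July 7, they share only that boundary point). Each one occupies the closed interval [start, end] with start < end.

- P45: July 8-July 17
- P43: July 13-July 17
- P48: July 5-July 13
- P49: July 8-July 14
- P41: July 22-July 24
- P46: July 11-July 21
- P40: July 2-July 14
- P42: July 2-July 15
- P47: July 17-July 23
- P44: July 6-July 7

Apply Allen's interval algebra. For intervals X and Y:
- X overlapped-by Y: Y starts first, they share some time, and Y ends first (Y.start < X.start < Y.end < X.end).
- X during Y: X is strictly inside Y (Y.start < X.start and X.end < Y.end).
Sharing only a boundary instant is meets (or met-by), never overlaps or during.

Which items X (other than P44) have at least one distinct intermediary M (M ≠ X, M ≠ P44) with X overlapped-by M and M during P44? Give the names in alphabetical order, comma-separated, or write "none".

Target P44 = [July 6, July 7].
Intermediaries M with M during P44: none.
Union: none.

none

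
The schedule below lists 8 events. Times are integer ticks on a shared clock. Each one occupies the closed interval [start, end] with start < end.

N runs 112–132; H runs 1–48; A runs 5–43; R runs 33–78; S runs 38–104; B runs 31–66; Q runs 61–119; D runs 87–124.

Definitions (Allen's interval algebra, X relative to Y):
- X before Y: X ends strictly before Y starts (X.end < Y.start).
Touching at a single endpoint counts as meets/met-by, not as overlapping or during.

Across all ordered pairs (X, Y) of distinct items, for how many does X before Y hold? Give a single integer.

11

Checking all 56 ordered pairs for relation 'before'; matching pairs in alphabetical order:
(A, D): A before D ✓
(A, N): A before N ✓
(A, Q): A before Q ✓
(B, D): B before D ✓
(B, N): B before N ✓
(H, D): H before D ✓
(H, N): H before N ✓
(H, Q): H before Q ✓
(R, D): R before D ✓
(R, N): R before N ✓
(S, N): S before N ✓
Count: 11.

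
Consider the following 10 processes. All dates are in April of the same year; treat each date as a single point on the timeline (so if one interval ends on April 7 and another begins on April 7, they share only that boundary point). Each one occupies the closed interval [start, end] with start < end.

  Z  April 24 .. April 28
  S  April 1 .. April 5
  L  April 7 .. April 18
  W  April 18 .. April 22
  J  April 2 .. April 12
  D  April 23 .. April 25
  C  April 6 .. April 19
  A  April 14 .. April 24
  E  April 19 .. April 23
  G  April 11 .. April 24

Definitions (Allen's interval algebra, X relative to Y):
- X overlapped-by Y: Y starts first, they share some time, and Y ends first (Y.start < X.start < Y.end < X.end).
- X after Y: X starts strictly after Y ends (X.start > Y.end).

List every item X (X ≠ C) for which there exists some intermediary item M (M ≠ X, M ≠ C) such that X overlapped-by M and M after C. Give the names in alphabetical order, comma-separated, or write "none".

Z

Target C = [April 6, April 19].
Intermediaries M with M after C: D, Z.
Via D — items with X overlapped-by D: Z.
Via Z — items with X overlapped-by Z: none.
Union: Z.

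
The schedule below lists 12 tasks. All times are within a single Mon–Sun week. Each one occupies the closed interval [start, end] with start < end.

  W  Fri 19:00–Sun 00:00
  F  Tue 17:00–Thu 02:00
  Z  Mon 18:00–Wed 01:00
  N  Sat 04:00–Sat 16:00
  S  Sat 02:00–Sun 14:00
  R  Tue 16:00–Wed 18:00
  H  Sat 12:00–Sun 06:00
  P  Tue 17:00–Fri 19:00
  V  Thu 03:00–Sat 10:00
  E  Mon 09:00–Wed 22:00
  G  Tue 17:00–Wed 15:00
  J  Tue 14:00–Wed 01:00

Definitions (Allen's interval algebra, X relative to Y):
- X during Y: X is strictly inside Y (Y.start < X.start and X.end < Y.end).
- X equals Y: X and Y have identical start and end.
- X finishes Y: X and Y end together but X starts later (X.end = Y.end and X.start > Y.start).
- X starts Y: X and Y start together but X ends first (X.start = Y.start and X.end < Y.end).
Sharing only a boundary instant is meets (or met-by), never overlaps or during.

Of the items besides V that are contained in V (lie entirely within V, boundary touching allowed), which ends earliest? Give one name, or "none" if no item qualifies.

none

Target V = [Thu 03:00, Sat 10:00].
E [Mon 09:00, Wed 22:00] → before → excluded.
F [Tue 17:00, Thu 02:00] → before → excluded.
G [Tue 17:00, Wed 15:00] → before → excluded.
H [Sat 12:00, Sun 06:00] → after → excluded.
J [Tue 14:00, Wed 01:00] → before → excluded.
N [Sat 04:00, Sat 16:00] → overlapped-by → excluded.
P [Tue 17:00, Fri 19:00] → overlaps → excluded.
R [Tue 16:00, Wed 18:00] → before → excluded.
S [Sat 02:00, Sun 14:00] → overlapped-by → excluded.
W [Fri 19:00, Sun 00:00] → overlapped-by → excluded.
Z [Mon 18:00, Wed 01:00] → before → excluded.
No candidates → none.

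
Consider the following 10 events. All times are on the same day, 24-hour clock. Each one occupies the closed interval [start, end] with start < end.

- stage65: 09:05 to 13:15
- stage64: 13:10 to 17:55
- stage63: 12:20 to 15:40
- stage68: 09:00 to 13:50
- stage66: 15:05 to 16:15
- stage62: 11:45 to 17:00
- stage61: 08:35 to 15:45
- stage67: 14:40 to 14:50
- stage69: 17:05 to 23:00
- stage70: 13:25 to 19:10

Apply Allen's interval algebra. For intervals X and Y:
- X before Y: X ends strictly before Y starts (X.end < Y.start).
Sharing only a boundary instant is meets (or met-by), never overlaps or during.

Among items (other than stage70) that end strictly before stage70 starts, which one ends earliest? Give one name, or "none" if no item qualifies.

Target stage70 = [13:25, 19:10].
stage61 [08:35, 15:45] → overlaps → excluded.
stage62 [11:45, 17:00] → overlaps → excluded.
stage63 [12:20, 15:40] → overlaps → excluded.
stage64 [13:10, 17:55] → overlaps → excluded.
stage65 [09:05, 13:15] → before → candidate.
stage66 [15:05, 16:15] → during → excluded.
stage67 [14:40, 14:50] → during → excluded.
stage68 [09:00, 13:50] → overlaps → excluded.
stage69 [17:05, 23:00] → overlapped-by → excluded.
Among candidates, earliest end is 13:15 → stage65.

stage65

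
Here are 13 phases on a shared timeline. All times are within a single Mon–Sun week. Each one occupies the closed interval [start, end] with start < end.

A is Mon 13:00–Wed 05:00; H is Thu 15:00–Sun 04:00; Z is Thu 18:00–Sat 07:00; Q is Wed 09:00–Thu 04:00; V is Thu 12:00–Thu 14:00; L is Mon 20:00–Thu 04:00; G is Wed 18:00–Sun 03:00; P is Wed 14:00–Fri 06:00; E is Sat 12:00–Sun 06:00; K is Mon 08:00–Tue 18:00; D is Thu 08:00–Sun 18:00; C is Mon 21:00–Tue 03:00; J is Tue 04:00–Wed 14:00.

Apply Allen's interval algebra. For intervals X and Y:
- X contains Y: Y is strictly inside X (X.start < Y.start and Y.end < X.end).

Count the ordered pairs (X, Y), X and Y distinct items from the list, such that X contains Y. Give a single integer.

12

Checking all 156 ordered pairs for relation 'contains'; matching pairs in alphabetical order:
(A, C): A contains C ✓
(D, E): D contains E ✓
(D, H): D contains H ✓
(D, V): D contains V ✓
(D, Z): D contains Z ✓
(G, V): G contains V ✓
(G, Z): G contains Z ✓
(H, Z): H contains Z ✓
(K, C): K contains C ✓
(L, C): L contains C ✓
(L, J): L contains J ✓
(P, V): P contains V ✓
Count: 12.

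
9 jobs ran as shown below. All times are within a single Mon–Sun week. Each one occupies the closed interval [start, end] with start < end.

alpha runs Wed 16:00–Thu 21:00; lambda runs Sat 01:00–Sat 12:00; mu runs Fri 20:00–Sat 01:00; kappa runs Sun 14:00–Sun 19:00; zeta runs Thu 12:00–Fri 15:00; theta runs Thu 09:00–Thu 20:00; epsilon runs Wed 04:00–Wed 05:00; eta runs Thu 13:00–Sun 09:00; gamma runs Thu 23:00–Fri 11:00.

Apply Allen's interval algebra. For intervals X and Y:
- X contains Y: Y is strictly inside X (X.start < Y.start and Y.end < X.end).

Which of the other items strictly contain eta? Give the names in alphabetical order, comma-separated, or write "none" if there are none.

none

Target eta = [Thu 13:00, Sun 09:00].
alpha [Wed 16:00, Thu 21:00] → overlaps → no.
epsilon [Wed 04:00, Wed 05:00] → before → no.
gamma [Thu 23:00, Fri 11:00] → during → no.
kappa [Sun 14:00, Sun 19:00] → after → no.
lambda [Sat 01:00, Sat 12:00] → during → no.
mu [Fri 20:00, Sat 01:00] → during → no.
theta [Thu 09:00, Thu 20:00] → overlaps → no.
zeta [Thu 12:00, Fri 15:00] → overlaps → no.
Result: none.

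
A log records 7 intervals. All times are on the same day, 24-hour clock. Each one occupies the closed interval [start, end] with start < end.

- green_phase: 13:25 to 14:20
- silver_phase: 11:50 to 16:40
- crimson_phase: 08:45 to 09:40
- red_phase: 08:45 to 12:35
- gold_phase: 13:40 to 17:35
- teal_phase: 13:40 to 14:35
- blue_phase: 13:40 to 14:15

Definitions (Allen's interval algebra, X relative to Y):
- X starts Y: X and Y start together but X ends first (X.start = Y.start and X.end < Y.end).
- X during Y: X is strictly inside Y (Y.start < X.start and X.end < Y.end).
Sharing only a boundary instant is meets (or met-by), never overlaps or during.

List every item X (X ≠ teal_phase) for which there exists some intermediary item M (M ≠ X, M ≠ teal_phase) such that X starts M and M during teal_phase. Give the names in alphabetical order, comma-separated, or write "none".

none

Target teal_phase = [13:40, 14:35].
Intermediaries M with M during teal_phase: none.
Union: none.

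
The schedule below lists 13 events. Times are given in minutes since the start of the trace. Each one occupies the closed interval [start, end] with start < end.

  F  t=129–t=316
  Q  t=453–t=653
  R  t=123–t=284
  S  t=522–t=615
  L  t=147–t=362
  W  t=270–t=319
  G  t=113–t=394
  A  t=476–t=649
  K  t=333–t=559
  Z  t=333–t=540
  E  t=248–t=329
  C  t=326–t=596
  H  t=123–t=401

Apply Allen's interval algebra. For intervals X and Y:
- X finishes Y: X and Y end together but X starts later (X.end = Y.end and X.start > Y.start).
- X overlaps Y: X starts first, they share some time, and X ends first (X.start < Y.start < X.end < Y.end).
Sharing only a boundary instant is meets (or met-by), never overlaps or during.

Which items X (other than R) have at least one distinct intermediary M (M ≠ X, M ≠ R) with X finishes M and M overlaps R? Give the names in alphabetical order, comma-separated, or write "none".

none

Target R = [t=123, t=284].
Intermediaries M with M overlaps R: none.
Union: none.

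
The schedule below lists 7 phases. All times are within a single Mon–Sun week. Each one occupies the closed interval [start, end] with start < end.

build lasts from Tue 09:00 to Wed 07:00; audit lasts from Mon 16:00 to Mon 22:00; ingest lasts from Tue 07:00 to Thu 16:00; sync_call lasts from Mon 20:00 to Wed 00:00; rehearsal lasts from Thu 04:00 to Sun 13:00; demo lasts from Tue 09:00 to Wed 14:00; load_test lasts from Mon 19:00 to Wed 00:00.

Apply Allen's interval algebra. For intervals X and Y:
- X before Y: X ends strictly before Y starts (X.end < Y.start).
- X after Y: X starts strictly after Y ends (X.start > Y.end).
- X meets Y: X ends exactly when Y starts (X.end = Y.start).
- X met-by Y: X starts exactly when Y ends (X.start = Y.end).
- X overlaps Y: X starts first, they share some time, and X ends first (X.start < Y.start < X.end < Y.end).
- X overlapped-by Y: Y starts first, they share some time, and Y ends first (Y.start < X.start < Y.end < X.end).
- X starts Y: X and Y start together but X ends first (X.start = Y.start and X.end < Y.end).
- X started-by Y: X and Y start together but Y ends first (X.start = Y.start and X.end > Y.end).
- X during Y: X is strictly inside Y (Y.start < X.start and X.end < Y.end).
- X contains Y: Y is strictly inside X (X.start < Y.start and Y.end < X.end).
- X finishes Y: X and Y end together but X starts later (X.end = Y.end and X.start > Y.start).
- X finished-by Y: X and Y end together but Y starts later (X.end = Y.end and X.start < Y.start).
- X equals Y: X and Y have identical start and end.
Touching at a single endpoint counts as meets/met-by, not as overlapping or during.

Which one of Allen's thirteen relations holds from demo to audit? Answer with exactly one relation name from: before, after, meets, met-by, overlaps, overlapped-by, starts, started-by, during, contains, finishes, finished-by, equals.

demo = [Tue 09:00, Wed 14:00]; audit = [Mon 16:00, Mon 22:00].
Compare endpoints: demo.start > audit.start, demo.start > audit.end, demo.end > audit.start, demo.end > audit.end.
That pattern is 'after'.

after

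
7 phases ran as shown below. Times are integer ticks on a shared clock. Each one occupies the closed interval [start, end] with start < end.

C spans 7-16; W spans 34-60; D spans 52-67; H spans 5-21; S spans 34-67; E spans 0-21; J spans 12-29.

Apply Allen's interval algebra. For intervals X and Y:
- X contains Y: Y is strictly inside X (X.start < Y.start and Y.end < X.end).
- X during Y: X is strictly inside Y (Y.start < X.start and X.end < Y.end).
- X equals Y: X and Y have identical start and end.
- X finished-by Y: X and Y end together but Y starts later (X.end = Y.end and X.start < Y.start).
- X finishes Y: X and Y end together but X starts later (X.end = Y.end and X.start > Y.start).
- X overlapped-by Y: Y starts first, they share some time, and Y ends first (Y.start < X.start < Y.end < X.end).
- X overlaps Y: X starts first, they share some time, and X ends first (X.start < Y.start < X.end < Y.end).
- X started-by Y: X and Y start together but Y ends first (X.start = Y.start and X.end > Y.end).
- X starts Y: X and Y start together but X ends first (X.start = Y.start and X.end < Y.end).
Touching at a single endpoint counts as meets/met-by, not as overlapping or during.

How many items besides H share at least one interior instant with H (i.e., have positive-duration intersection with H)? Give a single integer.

Target H = [5, 21].
C [7, 16] → during → counts.
D [52, 67] → after → no.
E [0, 21] → finished-by → counts.
J [12, 29] → overlapped-by → counts.
S [34, 67] → after → no.
W [34, 60] → after → no.
Total: 3.

3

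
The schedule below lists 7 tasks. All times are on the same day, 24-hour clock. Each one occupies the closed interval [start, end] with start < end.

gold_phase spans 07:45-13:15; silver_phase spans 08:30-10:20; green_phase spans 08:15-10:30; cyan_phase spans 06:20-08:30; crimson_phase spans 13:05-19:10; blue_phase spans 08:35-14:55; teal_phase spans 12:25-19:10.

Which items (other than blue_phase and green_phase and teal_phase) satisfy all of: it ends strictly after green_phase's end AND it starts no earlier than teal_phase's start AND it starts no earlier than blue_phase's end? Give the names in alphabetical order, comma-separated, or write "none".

none

Conditions: its end is strictly after green_phase's end (X.end > 10:30) AND its start is no earlier than teal_phase's start (X.start >= 12:25) AND its start is no earlier than blue_phase's end (X.start >= 14:55).
crimson_phase: end 19:10 > 10:30? ✓; start 13:05 >= 12:25? ✓; start 13:05 >= 14:55? ✗ → no.
cyan_phase: end 08:30 > 10:30? ✗; start 06:20 >= 12:25? ✗; start 06:20 >= 14:55? ✗ → no.
gold_phase: end 13:15 > 10:30? ✓; start 07:45 >= 12:25? ✗; start 07:45 >= 14:55? ✗ → no.
silver_phase: end 10:20 > 10:30? ✗; start 08:30 >= 12:25? ✗; start 08:30 >= 14:55? ✗ → no.
Result: none.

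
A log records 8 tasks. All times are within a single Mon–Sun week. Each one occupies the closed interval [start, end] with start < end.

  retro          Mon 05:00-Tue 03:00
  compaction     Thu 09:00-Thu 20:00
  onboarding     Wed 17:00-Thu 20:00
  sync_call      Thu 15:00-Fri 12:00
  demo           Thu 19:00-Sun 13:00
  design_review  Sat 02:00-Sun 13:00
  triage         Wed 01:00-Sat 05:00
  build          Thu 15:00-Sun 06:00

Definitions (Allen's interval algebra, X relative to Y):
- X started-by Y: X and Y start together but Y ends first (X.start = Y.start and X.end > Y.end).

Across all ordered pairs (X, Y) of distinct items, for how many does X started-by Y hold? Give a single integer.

1

Checking all 56 ordered pairs for relation 'started-by'; matching pairs in alphabetical order:
(build, sync_call): build started-by sync_call ✓
Count: 1.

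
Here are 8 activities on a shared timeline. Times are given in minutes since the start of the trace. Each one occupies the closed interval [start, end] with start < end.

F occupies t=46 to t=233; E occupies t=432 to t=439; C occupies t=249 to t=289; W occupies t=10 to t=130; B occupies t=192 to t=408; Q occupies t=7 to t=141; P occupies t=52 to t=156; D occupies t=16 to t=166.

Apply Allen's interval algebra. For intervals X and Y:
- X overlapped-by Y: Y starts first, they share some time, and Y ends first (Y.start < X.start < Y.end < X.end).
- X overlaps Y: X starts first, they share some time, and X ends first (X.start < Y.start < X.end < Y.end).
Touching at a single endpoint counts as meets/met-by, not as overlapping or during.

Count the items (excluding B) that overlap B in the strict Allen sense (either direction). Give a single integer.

1

Target B = [t=192, t=408].
C [t=249, t=289] → during → no.
D [t=16, t=166] → before → no.
E [t=432, t=439] → after → no.
F [t=46, t=233] → overlaps → counts.
P [t=52, t=156] → before → no.
Q [t=7, t=141] → before → no.
W [t=10, t=130] → before → no.
Total: 1.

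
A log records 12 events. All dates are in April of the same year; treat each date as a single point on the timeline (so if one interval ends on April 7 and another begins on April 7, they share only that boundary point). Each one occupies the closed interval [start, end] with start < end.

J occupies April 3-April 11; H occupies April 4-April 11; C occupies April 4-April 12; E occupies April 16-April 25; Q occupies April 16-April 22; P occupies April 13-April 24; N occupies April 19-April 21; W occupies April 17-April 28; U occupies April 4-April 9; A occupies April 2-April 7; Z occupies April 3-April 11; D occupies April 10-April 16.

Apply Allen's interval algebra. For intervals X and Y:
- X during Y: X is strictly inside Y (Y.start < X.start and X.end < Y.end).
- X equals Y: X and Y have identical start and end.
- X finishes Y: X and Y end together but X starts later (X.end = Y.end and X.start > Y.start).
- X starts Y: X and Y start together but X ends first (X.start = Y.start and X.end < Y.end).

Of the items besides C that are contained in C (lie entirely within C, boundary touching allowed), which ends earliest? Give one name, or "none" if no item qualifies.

Target C = [April 4, April 12].
A [April 2, April 7] → overlaps → excluded.
D [April 10, April 16] → overlapped-by → excluded.
E [April 16, April 25] → after → excluded.
H [April 4, April 11] → starts → candidate.
J [April 3, April 11] → overlaps → excluded.
N [April 19, April 21] → after → excluded.
P [April 13, April 24] → after → excluded.
Q [April 16, April 22] → after → excluded.
U [April 4, April 9] → starts → candidate.
W [April 17, April 28] → after → excluded.
Z [April 3, April 11] → overlaps → excluded.
Among candidates, earliest end is April 9 → U.

U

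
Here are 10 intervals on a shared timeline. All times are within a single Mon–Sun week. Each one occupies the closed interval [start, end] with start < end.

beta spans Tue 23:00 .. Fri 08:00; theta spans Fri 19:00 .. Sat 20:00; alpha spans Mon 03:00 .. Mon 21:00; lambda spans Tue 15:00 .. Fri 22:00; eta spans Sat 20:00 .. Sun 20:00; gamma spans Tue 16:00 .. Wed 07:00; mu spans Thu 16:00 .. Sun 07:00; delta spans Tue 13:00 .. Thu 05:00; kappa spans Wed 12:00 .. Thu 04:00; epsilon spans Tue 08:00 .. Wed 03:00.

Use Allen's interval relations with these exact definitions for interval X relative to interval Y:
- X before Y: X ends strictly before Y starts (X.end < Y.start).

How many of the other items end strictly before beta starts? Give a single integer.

Target beta = [Tue 23:00, Fri 08:00].
alpha [Mon 03:00, Mon 21:00] → before → counts.
delta [Tue 13:00, Thu 05:00] → overlaps → no.
epsilon [Tue 08:00, Wed 03:00] → overlaps → no.
eta [Sat 20:00, Sun 20:00] → after → no.
gamma [Tue 16:00, Wed 07:00] → overlaps → no.
kappa [Wed 12:00, Thu 04:00] → during → no.
lambda [Tue 15:00, Fri 22:00] → contains → no.
mu [Thu 16:00, Sun 07:00] → overlapped-by → no.
theta [Fri 19:00, Sat 20:00] → after → no.
Total: 1.

1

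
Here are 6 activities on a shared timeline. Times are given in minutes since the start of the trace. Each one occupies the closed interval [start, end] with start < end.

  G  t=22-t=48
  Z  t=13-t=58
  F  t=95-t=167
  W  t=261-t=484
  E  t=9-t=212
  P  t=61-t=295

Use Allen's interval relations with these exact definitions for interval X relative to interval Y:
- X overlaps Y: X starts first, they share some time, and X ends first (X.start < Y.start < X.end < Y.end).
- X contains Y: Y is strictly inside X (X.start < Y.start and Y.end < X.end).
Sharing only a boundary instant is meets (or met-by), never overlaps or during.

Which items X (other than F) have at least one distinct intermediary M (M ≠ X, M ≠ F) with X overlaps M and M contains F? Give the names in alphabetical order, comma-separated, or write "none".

E

Target F = [t=95, t=167].
Intermediaries M with M contains F: E, P.
Via E — items with X overlaps E: none.
Via P — items with X overlaps P: E.
Union: E.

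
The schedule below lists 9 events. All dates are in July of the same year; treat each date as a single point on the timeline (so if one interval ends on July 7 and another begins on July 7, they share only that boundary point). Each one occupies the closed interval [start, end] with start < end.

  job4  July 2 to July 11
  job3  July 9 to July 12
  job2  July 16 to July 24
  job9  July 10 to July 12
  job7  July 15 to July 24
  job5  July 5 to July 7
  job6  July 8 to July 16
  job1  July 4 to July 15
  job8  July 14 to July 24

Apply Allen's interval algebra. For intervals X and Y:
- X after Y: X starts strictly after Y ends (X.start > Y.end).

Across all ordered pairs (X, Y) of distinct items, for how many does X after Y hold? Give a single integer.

Checking all 72 ordered pairs for relation 'after'; matching pairs in alphabetical order:
(job2, job1): job2 after job1 ✓
(job2, job3): job2 after job3 ✓
(job2, job4): job2 after job4 ✓
(job2, job5): job2 after job5 ✓
(job2, job9): job2 after job9 ✓
(job3, job5): job3 after job5 ✓
(job6, job5): job6 after job5 ✓
(job7, job3): job7 after job3 ✓
(job7, job4): job7 after job4 ✓
(job7, job5): job7 after job5 ✓
(job7, job9): job7 after job9 ✓
(job8, job3): job8 after job3 ✓
(job8, job4): job8 after job4 ✓
(job8, job5): job8 after job5 ✓
(job8, job9): job8 after job9 ✓
(job9, job5): job9 after job5 ✓
Count: 16.

16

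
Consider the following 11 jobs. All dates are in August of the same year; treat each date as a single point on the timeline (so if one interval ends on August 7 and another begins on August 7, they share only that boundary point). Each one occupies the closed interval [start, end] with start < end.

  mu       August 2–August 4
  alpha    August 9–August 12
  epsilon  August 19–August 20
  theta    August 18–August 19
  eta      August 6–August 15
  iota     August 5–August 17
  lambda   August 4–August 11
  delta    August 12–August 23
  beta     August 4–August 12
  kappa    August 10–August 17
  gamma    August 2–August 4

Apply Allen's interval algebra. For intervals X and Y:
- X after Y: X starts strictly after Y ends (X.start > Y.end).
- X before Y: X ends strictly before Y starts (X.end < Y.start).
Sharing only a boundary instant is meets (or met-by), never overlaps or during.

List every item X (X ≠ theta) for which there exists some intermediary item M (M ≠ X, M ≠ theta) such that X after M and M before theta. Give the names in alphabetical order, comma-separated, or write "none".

Target theta = [August 18, August 19].
Intermediaries M with M before theta: alpha, beta, eta, gamma, iota, kappa, lambda, mu.
Via alpha — items with X after alpha: epsilon.
Via beta — items with X after beta: epsilon.
Via eta — items with X after eta: epsilon.
Via gamma — items with X after gamma: alpha, delta, epsilon, eta, iota, kappa.
Via iota — items with X after iota: epsilon.
Via kappa — items with X after kappa: epsilon.
Via lambda — items with X after lambda: delta, epsilon.
Via mu — items with X after mu: alpha, delta, epsilon, eta, iota, kappa.
Union: alpha, delta, epsilon, eta, iota, kappa.

alpha, delta, epsilon, eta, iota, kappa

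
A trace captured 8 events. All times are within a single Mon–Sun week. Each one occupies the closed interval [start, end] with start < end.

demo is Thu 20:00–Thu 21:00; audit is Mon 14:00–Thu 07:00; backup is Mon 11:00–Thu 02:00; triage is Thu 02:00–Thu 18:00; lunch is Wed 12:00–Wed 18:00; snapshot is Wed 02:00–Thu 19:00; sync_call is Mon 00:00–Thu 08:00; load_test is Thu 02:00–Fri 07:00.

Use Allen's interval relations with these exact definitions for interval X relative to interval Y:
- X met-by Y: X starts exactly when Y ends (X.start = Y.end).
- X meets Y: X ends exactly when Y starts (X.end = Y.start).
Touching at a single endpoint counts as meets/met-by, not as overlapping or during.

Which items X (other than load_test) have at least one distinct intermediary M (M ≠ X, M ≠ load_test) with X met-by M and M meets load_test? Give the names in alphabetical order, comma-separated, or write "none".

triage

Target load_test = [Thu 02:00, Fri 07:00].
Intermediaries M with M meets load_test: backup.
Via backup — items with X met-by backup: triage.
Union: triage.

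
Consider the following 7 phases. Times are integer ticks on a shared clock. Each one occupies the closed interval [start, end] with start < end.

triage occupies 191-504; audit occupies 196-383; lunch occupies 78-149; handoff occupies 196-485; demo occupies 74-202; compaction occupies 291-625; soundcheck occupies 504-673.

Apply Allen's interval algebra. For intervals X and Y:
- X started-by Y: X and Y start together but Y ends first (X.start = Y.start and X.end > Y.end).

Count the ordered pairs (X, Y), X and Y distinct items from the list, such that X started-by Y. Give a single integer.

Checking all 42 ordered pairs for relation 'started-by'; matching pairs in alphabetical order:
(handoff, audit): handoff started-by audit ✓
Count: 1.

1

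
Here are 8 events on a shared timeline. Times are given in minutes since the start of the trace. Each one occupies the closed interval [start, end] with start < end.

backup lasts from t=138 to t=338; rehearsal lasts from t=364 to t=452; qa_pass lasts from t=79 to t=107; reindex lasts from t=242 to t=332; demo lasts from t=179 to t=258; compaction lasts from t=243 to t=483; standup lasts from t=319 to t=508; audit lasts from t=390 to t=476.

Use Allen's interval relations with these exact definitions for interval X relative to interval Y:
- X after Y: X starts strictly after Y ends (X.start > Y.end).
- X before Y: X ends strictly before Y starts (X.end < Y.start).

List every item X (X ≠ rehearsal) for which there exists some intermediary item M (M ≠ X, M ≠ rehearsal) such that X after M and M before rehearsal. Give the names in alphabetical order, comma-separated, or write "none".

audit, backup, compaction, demo, reindex, standup

Target rehearsal = [t=364, t=452].
Intermediaries M with M before rehearsal: backup, demo, qa_pass, reindex.
Via backup — items with X after backup: audit.
Via demo — items with X after demo: audit, standup.
Via qa_pass — items with X after qa_pass: audit, backup, compaction, demo, reindex, standup.
Via reindex — items with X after reindex: audit.
Union: audit, backup, compaction, demo, reindex, standup.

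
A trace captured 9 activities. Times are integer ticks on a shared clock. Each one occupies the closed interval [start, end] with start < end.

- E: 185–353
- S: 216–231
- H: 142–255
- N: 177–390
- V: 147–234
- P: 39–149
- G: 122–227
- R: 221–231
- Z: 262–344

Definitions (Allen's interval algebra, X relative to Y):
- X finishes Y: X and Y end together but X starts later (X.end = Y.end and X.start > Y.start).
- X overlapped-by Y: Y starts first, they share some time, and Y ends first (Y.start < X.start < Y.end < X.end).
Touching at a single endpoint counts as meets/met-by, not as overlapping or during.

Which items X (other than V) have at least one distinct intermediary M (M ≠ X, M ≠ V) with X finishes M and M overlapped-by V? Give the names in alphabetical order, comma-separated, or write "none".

none

Target V = [147, 234].
Intermediaries M with M overlapped-by V: E, N.
Via E — items with X finishes E: none.
Via N — items with X finishes N: none.
Union: none.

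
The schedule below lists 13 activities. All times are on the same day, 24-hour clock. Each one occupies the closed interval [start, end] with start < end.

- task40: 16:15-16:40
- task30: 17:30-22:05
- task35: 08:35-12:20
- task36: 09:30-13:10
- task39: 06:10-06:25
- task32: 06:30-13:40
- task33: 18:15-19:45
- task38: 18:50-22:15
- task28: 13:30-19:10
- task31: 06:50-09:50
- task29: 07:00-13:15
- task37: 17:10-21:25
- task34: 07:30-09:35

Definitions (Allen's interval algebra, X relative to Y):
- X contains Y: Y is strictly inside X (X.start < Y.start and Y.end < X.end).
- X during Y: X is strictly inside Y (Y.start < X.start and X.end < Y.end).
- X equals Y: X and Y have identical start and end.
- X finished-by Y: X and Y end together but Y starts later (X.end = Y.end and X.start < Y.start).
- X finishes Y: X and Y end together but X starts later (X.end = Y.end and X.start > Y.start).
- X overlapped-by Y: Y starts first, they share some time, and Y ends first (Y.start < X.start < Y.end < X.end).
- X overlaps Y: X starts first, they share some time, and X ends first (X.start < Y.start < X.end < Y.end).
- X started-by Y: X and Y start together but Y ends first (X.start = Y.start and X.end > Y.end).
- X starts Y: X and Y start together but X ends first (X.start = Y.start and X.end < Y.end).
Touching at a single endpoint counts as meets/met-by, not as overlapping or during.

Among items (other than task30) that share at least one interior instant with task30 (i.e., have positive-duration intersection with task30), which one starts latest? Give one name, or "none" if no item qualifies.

task38

Target task30 = [17:30, 22:05].
task28 [13:30, 19:10] → overlaps → candidate.
task29 [07:00, 13:15] → before → excluded.
task31 [06:50, 09:50] → before → excluded.
task32 [06:30, 13:40] → before → excluded.
task33 [18:15, 19:45] → during → candidate.
task34 [07:30, 09:35] → before → excluded.
task35 [08:35, 12:20] → before → excluded.
task36 [09:30, 13:10] → before → excluded.
task37 [17:10, 21:25] → overlaps → candidate.
task38 [18:50, 22:15] → overlapped-by → candidate.
task39 [06:10, 06:25] → before → excluded.
task40 [16:15, 16:40] → before → excluded.
Among candidates, latest start is 18:50 → task38.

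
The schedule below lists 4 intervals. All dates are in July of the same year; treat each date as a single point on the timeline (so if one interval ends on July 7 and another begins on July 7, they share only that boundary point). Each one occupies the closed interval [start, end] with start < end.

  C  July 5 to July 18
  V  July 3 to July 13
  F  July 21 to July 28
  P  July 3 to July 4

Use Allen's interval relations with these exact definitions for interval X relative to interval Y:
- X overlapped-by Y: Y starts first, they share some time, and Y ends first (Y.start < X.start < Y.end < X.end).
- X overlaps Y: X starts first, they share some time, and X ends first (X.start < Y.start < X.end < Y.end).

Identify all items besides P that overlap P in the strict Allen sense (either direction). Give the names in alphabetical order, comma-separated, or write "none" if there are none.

none

Target P = [July 3, July 4].
C [July 5, July 18] → after → no.
F [July 21, July 28] → after → no.
V [July 3, July 13] → started-by → no.
Result: none.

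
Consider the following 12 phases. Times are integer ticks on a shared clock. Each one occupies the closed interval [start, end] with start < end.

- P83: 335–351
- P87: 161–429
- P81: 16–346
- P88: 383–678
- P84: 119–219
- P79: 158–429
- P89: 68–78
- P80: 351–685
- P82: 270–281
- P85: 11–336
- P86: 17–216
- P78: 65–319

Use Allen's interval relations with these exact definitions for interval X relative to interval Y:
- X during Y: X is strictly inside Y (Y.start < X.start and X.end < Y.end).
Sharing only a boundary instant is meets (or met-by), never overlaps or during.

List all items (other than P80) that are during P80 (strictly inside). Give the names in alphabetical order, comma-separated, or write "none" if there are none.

Target P80 = [351, 685].
P78 [65, 319] → before → no.
P79 [158, 429] → overlaps → no.
P81 [16, 346] → before → no.
P82 [270, 281] → before → no.
P83 [335, 351] → meets → no.
P84 [119, 219] → before → no.
P85 [11, 336] → before → no.
P86 [17, 216] → before → no.
P87 [161, 429] → overlaps → no.
P88 [383, 678] → during → yes.
P89 [68, 78] → before → no.
Result: P88.

P88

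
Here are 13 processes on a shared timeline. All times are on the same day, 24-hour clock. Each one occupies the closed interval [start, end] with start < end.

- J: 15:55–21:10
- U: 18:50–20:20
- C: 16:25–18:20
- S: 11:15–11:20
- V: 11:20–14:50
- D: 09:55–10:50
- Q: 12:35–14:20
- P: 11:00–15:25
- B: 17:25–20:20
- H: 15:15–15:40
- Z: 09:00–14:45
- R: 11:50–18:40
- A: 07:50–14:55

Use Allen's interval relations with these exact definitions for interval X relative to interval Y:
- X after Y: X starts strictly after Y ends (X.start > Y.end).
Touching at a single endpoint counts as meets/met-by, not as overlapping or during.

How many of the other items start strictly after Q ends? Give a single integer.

5

Target Q = [12:35, 14:20].
A [07:50, 14:55] → contains → no.
B [17:25, 20:20] → after → counts.
C [16:25, 18:20] → after → counts.
D [09:55, 10:50] → before → no.
H [15:15, 15:40] → after → counts.
J [15:55, 21:10] → after → counts.
P [11:00, 15:25] → contains → no.
R [11:50, 18:40] → contains → no.
S [11:15, 11:20] → before → no.
U [18:50, 20:20] → after → counts.
V [11:20, 14:50] → contains → no.
Z [09:00, 14:45] → contains → no.
Total: 5.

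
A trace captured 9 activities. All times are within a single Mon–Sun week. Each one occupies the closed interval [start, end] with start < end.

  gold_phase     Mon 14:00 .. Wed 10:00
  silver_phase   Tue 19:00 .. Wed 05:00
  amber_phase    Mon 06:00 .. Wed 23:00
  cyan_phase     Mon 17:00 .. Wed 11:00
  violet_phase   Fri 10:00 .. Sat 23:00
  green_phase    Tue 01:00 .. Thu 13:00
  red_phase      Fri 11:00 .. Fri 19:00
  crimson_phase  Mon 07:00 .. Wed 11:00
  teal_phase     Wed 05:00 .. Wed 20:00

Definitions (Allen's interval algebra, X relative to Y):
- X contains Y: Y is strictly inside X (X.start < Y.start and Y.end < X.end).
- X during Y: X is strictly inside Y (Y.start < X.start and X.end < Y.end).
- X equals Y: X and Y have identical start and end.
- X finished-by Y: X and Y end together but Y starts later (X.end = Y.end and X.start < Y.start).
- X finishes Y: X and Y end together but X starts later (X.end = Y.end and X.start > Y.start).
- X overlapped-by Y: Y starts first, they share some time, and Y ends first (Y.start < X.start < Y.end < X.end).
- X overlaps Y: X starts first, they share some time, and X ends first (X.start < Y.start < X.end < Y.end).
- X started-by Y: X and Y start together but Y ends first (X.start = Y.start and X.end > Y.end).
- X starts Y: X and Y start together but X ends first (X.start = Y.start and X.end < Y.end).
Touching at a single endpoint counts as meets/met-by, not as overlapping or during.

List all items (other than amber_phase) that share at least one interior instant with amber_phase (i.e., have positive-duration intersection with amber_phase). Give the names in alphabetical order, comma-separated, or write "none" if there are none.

crimson_phase, cyan_phase, gold_phase, green_phase, silver_phase, teal_phase

Target amber_phase = [Mon 06:00, Wed 23:00].
crimson_phase [Mon 07:00, Wed 11:00] → during → yes.
cyan_phase [Mon 17:00, Wed 11:00] → during → yes.
gold_phase [Mon 14:00, Wed 10:00] → during → yes.
green_phase [Tue 01:00, Thu 13:00] → overlapped-by → yes.
red_phase [Fri 11:00, Fri 19:00] → after → no.
silver_phase [Tue 19:00, Wed 05:00] → during → yes.
teal_phase [Wed 05:00, Wed 20:00] → during → yes.
violet_phase [Fri 10:00, Sat 23:00] → after → no.
Result: crimson_phase, cyan_phase, gold_phase, green_phase, silver_phase, teal_phase.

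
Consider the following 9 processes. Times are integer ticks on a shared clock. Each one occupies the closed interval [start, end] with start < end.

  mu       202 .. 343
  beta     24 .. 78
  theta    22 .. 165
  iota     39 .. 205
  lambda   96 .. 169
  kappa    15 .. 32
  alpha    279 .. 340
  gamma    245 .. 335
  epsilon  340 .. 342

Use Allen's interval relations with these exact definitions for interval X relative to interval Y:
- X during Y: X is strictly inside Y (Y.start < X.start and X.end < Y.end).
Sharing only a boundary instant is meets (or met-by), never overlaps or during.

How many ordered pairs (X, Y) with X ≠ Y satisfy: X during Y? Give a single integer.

5

Checking all 72 ordered pairs for relation 'during'; matching pairs in alphabetical order:
(alpha, mu): alpha during mu ✓
(beta, theta): beta during theta ✓
(epsilon, mu): epsilon during mu ✓
(gamma, mu): gamma during mu ✓
(lambda, iota): lambda during iota ✓
Count: 5.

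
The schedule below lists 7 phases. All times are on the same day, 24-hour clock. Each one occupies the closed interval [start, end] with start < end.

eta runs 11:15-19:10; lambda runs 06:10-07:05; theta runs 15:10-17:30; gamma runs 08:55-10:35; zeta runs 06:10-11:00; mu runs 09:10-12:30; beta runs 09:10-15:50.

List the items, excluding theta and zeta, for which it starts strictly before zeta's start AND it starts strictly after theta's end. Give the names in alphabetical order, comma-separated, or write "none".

Conditions: its start is strictly before zeta's start (X.start < 06:10) AND its start is strictly after theta's end (X.start > 17:30).
beta: start 09:10 < 06:10? ✗; start 09:10 > 17:30? ✗ → no.
eta: start 11:15 < 06:10? ✗; start 11:15 > 17:30? ✗ → no.
gamma: start 08:55 < 06:10? ✗; start 08:55 > 17:30? ✗ → no.
lambda: start 06:10 < 06:10? ✗; start 06:10 > 17:30? ✗ → no.
mu: start 09:10 < 06:10? ✗; start 09:10 > 17:30? ✗ → no.
Result: none.

none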